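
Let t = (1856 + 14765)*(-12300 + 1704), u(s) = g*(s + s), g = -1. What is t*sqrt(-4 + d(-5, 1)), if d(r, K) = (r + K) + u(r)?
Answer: -176116116*sqrt(2) ≈ -2.4907e+8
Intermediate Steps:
u(s) = -2*s (u(s) = -(s + s) = -2*s)
d(r, K) = K - r (d(r, K) = (r + K) - 2*r = (K + r) - 2*r = K - r)
t = -176116116 (t = 16621*(-10596) = -176116116)
t*sqrt(-4 + d(-5, 1)) = -176116116*sqrt(-4 + (1 - 1*(-5))) = -176116116*sqrt(-4 + (1 + 5)) = -176116116*sqrt(-4 + 6) = -176116116*sqrt(2)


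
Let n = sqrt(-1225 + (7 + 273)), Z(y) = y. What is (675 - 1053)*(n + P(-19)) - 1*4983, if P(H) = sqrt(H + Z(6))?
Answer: -4983 - 1134*I*sqrt(105) - 378*I*sqrt(13) ≈ -4983.0 - 12983.0*I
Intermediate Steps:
n = 3*I*sqrt(105) (n = sqrt(-1225 + 280) = sqrt(-945) = 3*I*sqrt(105) ≈ 30.741*I)
P(H) = sqrt(6 + H) (P(H) = sqrt(H + 6) = sqrt(6 + H))
(675 - 1053)*(n + P(-19)) - 1*4983 = (675 - 1053)*(3*I*sqrt(105) + sqrt(6 - 19)) - 1*4983 = -378*(3*I*sqrt(105) + sqrt(-13)) - 4983 = -378*(3*I*sqrt(105) + I*sqrt(13)) - 4983 = -378*(I*sqrt(13) + 3*I*sqrt(105)) - 4983 = (-1134*I*sqrt(105) - 378*I*sqrt(13)) - 4983 = -4983 - 1134*I*sqrt(105) - 378*I*sqrt(13)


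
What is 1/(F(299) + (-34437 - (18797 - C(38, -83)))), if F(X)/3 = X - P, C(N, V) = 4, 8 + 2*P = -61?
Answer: -2/104459 ≈ -1.9146e-5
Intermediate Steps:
P = -69/2 (P = -4 + (1/2)*(-61) = -4 - 61/2 = -69/2 ≈ -34.500)
F(X) = 207/2 + 3*X (F(X) = 3*(X - 1*(-69/2)) = 3*(X + 69/2) = 3*(69/2 + X) = 207/2 + 3*X)
1/(F(299) + (-34437 - (18797 - C(38, -83)))) = 1/((207/2 + 3*299) + (-34437 - (18797 - 1*4))) = 1/((207/2 + 897) + (-34437 - (18797 - 4))) = 1/(2001/2 + (-34437 - 1*18793)) = 1/(2001/2 + (-34437 - 18793)) = 1/(2001/2 - 53230) = 1/(-104459/2) = -2/104459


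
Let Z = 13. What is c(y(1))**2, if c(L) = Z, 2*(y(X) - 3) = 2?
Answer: 169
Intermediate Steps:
y(X) = 4 (y(X) = 3 + (1/2)*2 = 3 + 1 = 4)
c(L) = 13
c(y(1))**2 = 13**2 = 169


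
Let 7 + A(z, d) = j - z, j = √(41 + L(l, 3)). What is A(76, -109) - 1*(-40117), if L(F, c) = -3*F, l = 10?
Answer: 40034 + √11 ≈ 40037.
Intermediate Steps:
j = √11 (j = √(41 - 3*10) = √(41 - 30) = √11 ≈ 3.3166)
A(z, d) = -7 + √11 - z (A(z, d) = -7 + (√11 - z) = -7 + √11 - z)
A(76, -109) - 1*(-40117) = (-7 + √11 - 1*76) - 1*(-40117) = (-7 + √11 - 76) + 40117 = (-83 + √11) + 40117 = 40034 + √11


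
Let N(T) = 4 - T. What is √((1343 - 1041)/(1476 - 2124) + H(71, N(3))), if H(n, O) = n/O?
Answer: √22853/18 ≈ 8.3985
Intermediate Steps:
√((1343 - 1041)/(1476 - 2124) + H(71, N(3))) = √((1343 - 1041)/(1476 - 2124) + 71/(4 - 1*3)) = √(302/(-648) + 71/(4 - 3)) = √(302*(-1/648) + 71/1) = √(-151/324 + 71*1) = √(-151/324 + 71) = √(22853/324) = √22853/18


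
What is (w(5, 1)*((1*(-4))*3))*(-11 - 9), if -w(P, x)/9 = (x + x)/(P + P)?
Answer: -432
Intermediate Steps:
w(P, x) = -9*x/P (w(P, x) = -9*(x + x)/(P + P) = -9*2*x/(2*P) = -9*2*x*1/(2*P) = -9*x/P)
(w(5, 1)*((1*(-4))*3))*(-11 - 9) = ((-9*1/5)*((1*(-4))*3))*(-11 - 9) = ((-9*1*⅕)*(-4*3))*(-20) = -9/5*(-12)*(-20) = (108/5)*(-20) = -432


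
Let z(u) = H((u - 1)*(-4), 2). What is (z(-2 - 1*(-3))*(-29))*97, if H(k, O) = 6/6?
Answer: -2813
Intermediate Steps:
H(k, O) = 1 (H(k, O) = 6*(⅙) = 1)
z(u) = 1
(z(-2 - 1*(-3))*(-29))*97 = (1*(-29))*97 = -29*97 = -2813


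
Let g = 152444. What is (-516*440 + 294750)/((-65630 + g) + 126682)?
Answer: 33855/106748 ≈ 0.31715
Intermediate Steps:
(-516*440 + 294750)/((-65630 + g) + 126682) = (-516*440 + 294750)/((-65630 + 152444) + 126682) = (-227040 + 294750)/(86814 + 126682) = 67710/213496 = 67710*(1/213496) = 33855/106748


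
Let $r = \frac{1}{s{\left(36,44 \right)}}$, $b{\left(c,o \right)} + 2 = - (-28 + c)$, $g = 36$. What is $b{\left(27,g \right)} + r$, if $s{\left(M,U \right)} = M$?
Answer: $- \frac{35}{36} \approx -0.97222$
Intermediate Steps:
$b{\left(c,o \right)} = 26 - c$ ($b{\left(c,o \right)} = -2 - \left(-28 + c\right) = 26 - c$)
$r = \frac{1}{36} \approx 0.027778$
$b{\left(27,g \right)} + r = \left(26 - 27\right) + \frac{1}{36} = -1 + \frac{1}{36} = - \frac{35}{36}$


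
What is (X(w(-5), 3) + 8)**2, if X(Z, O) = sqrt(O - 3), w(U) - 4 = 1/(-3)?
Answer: 64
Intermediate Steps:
w(U) = 11/3 (w(U) = 4 + 1/(-3) = 4 - 1/3 = 11/3)
X(Z, O) = sqrt(-3 + O)
(X(w(-5), 3) + 8)**2 = (sqrt(-3 + 3) + 8)**2 = (sqrt(0) + 8)**2 = (0 + 8)**2 = 8**2 = 64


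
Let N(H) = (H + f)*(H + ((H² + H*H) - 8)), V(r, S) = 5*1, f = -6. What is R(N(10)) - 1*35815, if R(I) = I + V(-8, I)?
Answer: -35002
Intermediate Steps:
V(r, S) = 5
N(H) = (-6 + H)*(-8 + H + 2*H²) (N(H) = (H - 6)*(H + ((H² + H*H) - 8)) = (-6 + H)*(H + ((H² + H²) - 8)) = (-6 + H)*(H + (2*H² - 8)) = (-6 + H)*(H + (-8 + 2*H²)) = (-6 + H)*(-8 + H + 2*H²))
R(I) = 5 + I (R(I) = I + 5 = 5 + I)
R(N(10)) - 1*35815 = (5 + (48 - 14*10 - 11*10² + 2*10³)) - 1*35815 = (5 + (48 - 140 - 11*100 + 2*1000)) - 35815 = (5 + (48 - 140 - 1100 + 2000)) - 35815 = (5 + 808) - 35815 = 813 - 35815 = -35002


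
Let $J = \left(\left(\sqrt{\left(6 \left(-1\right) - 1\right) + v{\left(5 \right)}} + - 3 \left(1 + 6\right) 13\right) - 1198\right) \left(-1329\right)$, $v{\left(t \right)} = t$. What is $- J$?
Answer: $-1954959 + 1329 i \sqrt{2} \approx -1.955 \cdot 10^{6} + 1879.5 i$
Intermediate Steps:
$J = 1954959 - 1329 i \sqrt{2}$ ($J = \left(\left(\sqrt{\left(6 \left(-1\right) - 1\right) + 5} + - 3 \left(1 + 6\right) 13\right) - 1198\right) \left(-1329\right) = \left(\left(\sqrt{\left(-6 - 1\right) + 5} + \left(-3\right) 7 \cdot 13\right) - 1198\right) \left(-1329\right) = \left(\left(\sqrt{-7 + 5} - 273\right) - 1198\right) \left(-1329\right) = \left(\left(\sqrt{-2} - 273\right) - 1198\right) \left(-1329\right) = \left(\left(i \sqrt{2} - 273\right) - 1198\right) \left(-1329\right) = \left(\left(-273 + i \sqrt{2}\right) - 1198\right) \left(-1329\right) = \left(-1471 + i \sqrt{2}\right) \left(-1329\right) = 1954959 - 1329 i \sqrt{2} \approx 1.955 \cdot 10^{6} - 1879.5 i$)
$- J = - (1954959 - 1329 i \sqrt{2}) = -1954959 + 1329 i \sqrt{2}$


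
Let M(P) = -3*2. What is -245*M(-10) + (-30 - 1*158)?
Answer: 1282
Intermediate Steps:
M(P) = -6
-245*M(-10) + (-30 - 1*158) = -245*(-6) + (-30 - 1*158) = 1470 + (-30 - 158) = 1470 - 188 = 1282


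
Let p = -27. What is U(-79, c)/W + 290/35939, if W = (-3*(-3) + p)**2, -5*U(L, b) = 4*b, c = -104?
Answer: 3855106/14555295 ≈ 0.26486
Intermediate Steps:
U(L, b) = -4*b/5
W = 324 (W = (-3*(-3) - 27)**2 = (9 - 27)**2 = (-18)**2 = 324)
U(-79, c)/W + 290/35939 = -4/5*(-104)/324 + 290/35939 = (416/5)*(1/324) + 290*(1/35939) = 104/405 + 290/35939 = 3855106/14555295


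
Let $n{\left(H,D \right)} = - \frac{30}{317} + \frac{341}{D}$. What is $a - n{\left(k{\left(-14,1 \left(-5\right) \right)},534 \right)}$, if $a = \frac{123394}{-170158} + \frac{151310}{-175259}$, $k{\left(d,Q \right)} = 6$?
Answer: $- \frac{5382509682592111}{2524080637117158} \approx -2.1325$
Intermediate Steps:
$n{\left(H,D \right)} = - \frac{30}{317} + \frac{341}{D}$ ($n{\left(H,D \right)} = \left(-30\right) \frac{1}{317} + \frac{341}{D} = - \frac{30}{317} + \frac{341}{D}$)
$a = - \frac{23686258013}{14910860461}$ ($a = 123394 \left(- \frac{1}{170158}\right) + 151310 \left(- \frac{1}{175259}\right) = - \frac{61697}{85079} - \frac{151310}{175259} = - \frac{23686258013}{14910860461} \approx -1.5885$)
$a - n{\left(k{\left(-14,1 \left(-5\right) \right)},534 \right)} = - \frac{23686258013}{14910860461} - \left(- \frac{30}{317} + \frac{341}{534}\right) = - \frac{23686258013}{14910860461} - \frac{92077}{169278} = - \frac{5382509682592111}{2524080637117158}$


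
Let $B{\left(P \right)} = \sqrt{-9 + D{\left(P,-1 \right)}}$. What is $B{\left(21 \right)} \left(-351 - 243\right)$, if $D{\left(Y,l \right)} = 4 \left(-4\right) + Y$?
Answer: $- 1188 i \approx - 1188.0 i$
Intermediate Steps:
$D{\left(Y,l \right)} = -16 + Y$
$B{\left(P \right)} = \sqrt{-25 + P}$ ($B{\left(P \right)} = \sqrt{-9 + \left(-16 + P\right)} = \sqrt{-25 + P}$)
$B{\left(21 \right)} \left(-351 - 243\right) = \sqrt{-25 + 21} \left(-351 - 243\right) = \sqrt{-4} \left(-594\right) = 2 i \left(-594\right) = - 1188 i$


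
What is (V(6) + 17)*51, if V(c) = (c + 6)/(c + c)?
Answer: 918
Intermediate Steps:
V(c) = (6 + c)/(2*c) (V(c) = (6 + c)/((2*c)) = (6 + c)*(1/(2*c)) = (6 + c)/(2*c))
(V(6) + 17)*51 = ((½)*(6 + 6)/6 + 17)*51 = ((½)*(⅙)*12 + 17)*51 = (1 + 17)*51 = 18*51 = 918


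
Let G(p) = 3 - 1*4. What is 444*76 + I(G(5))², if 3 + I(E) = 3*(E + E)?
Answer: 33825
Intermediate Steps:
G(p) = -1 (G(p) = 3 - 4 = -1)
I(E) = -3 + 6*E (I(E) = -3 + 3*(E + E) = -3 + 3*(2*E) = -3 + 6*E)
444*76 + I(G(5))² = 444*76 + (-3 + 6*(-1))² = 33744 + (-3 - 6)² = 33744 + (-9)² = 33744 + 81 = 33825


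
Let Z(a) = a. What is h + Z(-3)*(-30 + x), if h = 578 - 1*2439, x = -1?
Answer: -1768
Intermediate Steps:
h = -1861 (h = 578 - 2439 = -1861)
h + Z(-3)*(-30 + x) = -1861 - 3*(-30 - 1) = -1861 - 3*(-31) = -1861 + 93 = -1768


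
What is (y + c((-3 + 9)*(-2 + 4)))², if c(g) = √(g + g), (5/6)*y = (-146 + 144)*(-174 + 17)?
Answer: 3550056/25 + 7536*√6/5 ≈ 1.4569e+5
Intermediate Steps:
y = 1884/5 (y = 6*((-146 + 144)*(-174 + 17))/5 = 6*(-2*(-157))/5 = (6/5)*314 = 1884/5 ≈ 376.80)
c(g) = √2*√g (c(g) = √(2*g) = √2*√g)
(y + c((-3 + 9)*(-2 + 4)))² = (1884/5 + √2*√((-3 + 9)*(-2 + 4)))² = (1884/5 + √2*√(6*2))² = (1884/5 + √2*√12)² = (1884/5 + √2*(2*√3))² = (1884/5 + 2*√6)²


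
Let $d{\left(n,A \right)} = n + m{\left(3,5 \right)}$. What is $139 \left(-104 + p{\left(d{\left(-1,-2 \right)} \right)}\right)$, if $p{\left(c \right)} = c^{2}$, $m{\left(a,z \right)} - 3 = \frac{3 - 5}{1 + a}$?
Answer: $- \frac{56573}{4} \approx -14143.0$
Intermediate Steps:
$m{\left(a,z \right)} = 3 - \frac{2}{1 + a}$ ($m{\left(a,z \right)} = 3 + \frac{3 - 5}{1 + a} = 3 - \frac{2}{1 + a}$)
$d{\left(n,A \right)} = \frac{5}{2} + n$ ($d{\left(n,A \right)} = n + \frac{1 + 3 \cdot 3}{1 + 3} = n + \frac{1 + 9}{4} = n + \frac{1}{4} \cdot 10 = n + \frac{5}{2} = \frac{5}{2} + n$)
$139 \left(-104 + p{\left(d{\left(-1,-2 \right)} \right)}\right) = 139 \left(-104 + \left(\frac{5}{2} - 1\right)^{2}\right) = 139 \left(-104 + \left(\frac{3}{2}\right)^{2}\right) = 139 \left(-104 + \frac{9}{4}\right) = 139 \left(- \frac{407}{4}\right) = - \frac{56573}{4}$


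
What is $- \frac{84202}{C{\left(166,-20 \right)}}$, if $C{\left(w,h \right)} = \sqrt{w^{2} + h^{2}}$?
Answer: $- \frac{42101 \sqrt{6989}}{6989} \approx -503.6$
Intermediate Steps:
$C{\left(w,h \right)} = \sqrt{h^{2} + w^{2}}$
$- \frac{84202}{C{\left(166,-20 \right)}} = - \frac{84202}{\sqrt{\left(-20\right)^{2} + 166^{2}}} = - \frac{84202}{\sqrt{400 + 27556}} = - \frac{84202}{\sqrt{27956}} = - \frac{84202}{2 \sqrt{6989}} = - 84202 \frac{\sqrt{6989}}{13978} = - \frac{42101 \sqrt{6989}}{6989}$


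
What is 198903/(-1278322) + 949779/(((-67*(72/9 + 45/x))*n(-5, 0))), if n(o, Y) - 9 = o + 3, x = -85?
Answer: -20651944903635/76140693286 ≈ -271.23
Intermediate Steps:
n(o, Y) = 12 + o (n(o, Y) = 9 + (o + 3) = 9 + (3 + o) = 12 + o)
198903/(-1278322) + 949779/(((-67*(72/9 + 45/x))*n(-5, 0))) = 198903/(-1278322) + 949779/(((-67*(72/9 + 45/(-85)))*(12 - 5))) = 198903*(-1/1278322) + 949779/((-67*(72*(⅑) + 45*(-1/85))*7)) = -198903/1278322 + 949779/((-67*(8 - 9/17)*7)) = -198903/1278322 + 949779/((-67*127/17*7)) = -198903/1278322 + 949779/((-8509/17*7)) = -198903/1278322 + 949779/(-59563/17) = -198903/1278322 + 949779*(-17/59563) = -198903/1278322 - 16146243/59563 = -20651944903635/76140693286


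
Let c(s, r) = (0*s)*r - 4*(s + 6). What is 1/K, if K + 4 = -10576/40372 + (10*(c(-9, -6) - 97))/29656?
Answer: -149659004/642130773 ≈ -0.23307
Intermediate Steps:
c(s, r) = -24 - 4*s (c(s, r) = 0*r - 4*(6 + s) = 0 + (-24 - 4*s) = -24 - 4*s)
K = -642130773/149659004 (K = -4 + (-10576/40372 + (10*((-24 - 4*(-9)) - 97))/29656) = -4 + (-10576*1/40372 + (10*((-24 + 36) - 97))*(1/29656)) = -4 + (-2644/10093 + (10*(12 - 97))*(1/29656)) = -4 + (-2644/10093 + (10*(-85))*(1/29656)) = -4 + (-2644/10093 - 850*1/29656) = -4 + (-2644/10093 - 425/14828) = -4 - 43494757/149659004 = -642130773/149659004 ≈ -4.2906)
1/K = 1/(-642130773/149659004) = -149659004/642130773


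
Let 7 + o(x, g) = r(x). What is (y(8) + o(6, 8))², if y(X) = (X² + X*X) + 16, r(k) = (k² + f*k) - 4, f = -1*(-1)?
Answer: 30625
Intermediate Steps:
f = 1
r(k) = -4 + k + k² (r(k) = (k² + 1*k) - 4 = (k² + k) - 4 = (k + k²) - 4 = -4 + k + k²)
o(x, g) = -11 + x + x² (o(x, g) = -7 + (-4 + x + x²) = -11 + x + x²)
y(X) = 16 + 2*X² (y(X) = (X² + X²) + 16 = 2*X² + 16 = 16 + 2*X²)
(y(8) + o(6, 8))² = ((16 + 2*8²) + (-11 + 6 + 6²))² = ((16 + 2*64) + (-11 + 6 + 36))² = ((16 + 128) + 31)² = (144 + 31)² = 175² = 30625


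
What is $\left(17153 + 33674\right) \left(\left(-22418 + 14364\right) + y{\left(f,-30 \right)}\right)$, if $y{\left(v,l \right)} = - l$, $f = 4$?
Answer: $-407835848$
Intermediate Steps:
$\left(17153 + 33674\right) \left(\left(-22418 + 14364\right) + y{\left(f,-30 \right)}\right) = \left(17153 + 33674\right) \left(\left(-22418 + 14364\right) - -30\right) = 50827 \left(-8054 + 30\right) = 50827 \left(-8024\right) = -407835848$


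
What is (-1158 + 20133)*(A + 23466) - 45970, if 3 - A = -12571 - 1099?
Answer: 704666555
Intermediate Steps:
A = 13673 (A = 3 - (-12571 - 1099) = 3 - 1*(-13670) = 3 + 13670 = 13673)
(-1158 + 20133)*(A + 23466) - 45970 = (-1158 + 20133)*(13673 + 23466) - 45970 = 18975*37139 - 45970 = 704712525 - 45970 = 704666555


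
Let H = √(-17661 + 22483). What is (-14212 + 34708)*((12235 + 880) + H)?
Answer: 268805040 + 20496*√4822 ≈ 2.7023e+8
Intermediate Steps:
H = √4822 ≈ 69.441
(-14212 + 34708)*((12235 + 880) + H) = (-14212 + 34708)*((12235 + 880) + √4822) = 20496*(13115 + √4822) = 268805040 + 20496*√4822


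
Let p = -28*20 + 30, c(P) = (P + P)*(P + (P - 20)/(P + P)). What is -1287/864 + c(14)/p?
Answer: -56423/25440 ≈ -2.2179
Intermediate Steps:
c(P) = 2*P*(P + (-20 + P)/(2*P)) (c(P) = (2*P)*(P + (-20 + P)/((2*P))) = (2*P)*(P + (-20 + P)*(1/(2*P))) = (2*P)*(P + (-20 + P)/(2*P)) = 2*P*(P + (-20 + P)/(2*P)))
p = -530 (p = -560 + 30 = -530)
-1287/864 + c(14)/p = -1287/864 + (-20 + 14 + 2*14²)/(-530) = -1287*1/864 + (-20 + 14 + 2*196)*(-1/530) = -143/96 + (-20 + 14 + 392)*(-1/530) = -143/96 + 386*(-1/530) = -143/96 - 193/265 = -56423/25440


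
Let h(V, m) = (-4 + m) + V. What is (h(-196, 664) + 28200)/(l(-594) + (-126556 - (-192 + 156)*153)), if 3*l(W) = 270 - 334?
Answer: -10749/45401 ≈ -0.23676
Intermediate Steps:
h(V, m) = -4 + V + m
l(W) = -64/3 (l(W) = (270 - 334)/3 = (⅓)*(-64) = -64/3)
(h(-196, 664) + 28200)/(l(-594) + (-126556 - (-192 + 156)*153)) = ((-4 - 196 + 664) + 28200)/(-64/3 + (-126556 - (-192 + 156)*153)) = (464 + 28200)/(-64/3 + (-126556 - (-36)*153)) = 28664/(-64/3 + (-126556 - 1*(-5508))) = 28664/(-64/3 + (-126556 + 5508)) = 28664/(-64/3 - 121048) = 28664/(-363208/3) = 28664*(-3/363208) = -10749/45401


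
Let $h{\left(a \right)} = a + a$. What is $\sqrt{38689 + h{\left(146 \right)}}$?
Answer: $\sqrt{38981} \approx 197.44$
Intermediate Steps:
$h{\left(a \right)} = 2 a$
$\sqrt{38689 + h{\left(146 \right)}} = \sqrt{38689 + 2 \cdot 146} = \sqrt{38689 + 292} = \sqrt{38981}$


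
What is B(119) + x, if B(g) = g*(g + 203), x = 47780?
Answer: 86098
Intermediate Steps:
B(g) = g*(203 + g)
B(119) + x = 119*(203 + 119) + 47780 = 119*322 + 47780 = 38318 + 47780 = 86098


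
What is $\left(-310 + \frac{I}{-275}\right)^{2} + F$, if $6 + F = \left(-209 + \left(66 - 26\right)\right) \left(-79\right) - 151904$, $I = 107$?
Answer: $- \frac{3192706926}{75625} \approx -42218.0$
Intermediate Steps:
$F = -138559$ ($F = -6 - \left(151904 - \left(-209 + \left(66 - 26\right)\right) \left(-79\right)\right) = -6 - \left(151904 - \left(-209 + 40\right) \left(-79\right)\right) = -6 - 138553 = -138559$)
$\left(-310 + \frac{I}{-275}\right)^{2} + F = \left(-310 + \frac{107}{-275}\right)^{2} - 138559 = \left(-310 + 107 \left(- \frac{1}{275}\right)\right)^{2} - 138559 = \left(-310 - \frac{107}{275}\right)^{2} - 138559 = \left(- \frac{85357}{275}\right)^{2} - 138559 = \frac{7285817449}{75625} - 138559 = - \frac{3192706926}{75625}$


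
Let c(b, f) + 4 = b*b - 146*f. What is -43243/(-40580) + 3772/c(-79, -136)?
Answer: 1281407359/1058853940 ≈ 1.2102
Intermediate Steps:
c(b, f) = -4 + b² - 146*f (c(b, f) = -4 + (b*b - 146*f) = -4 + (b² - 146*f) = -4 + b² - 146*f)
-43243/(-40580) + 3772/c(-79, -136) = -43243/(-40580) + 3772/(-4 + (-79)² - 146*(-136)) = -43243*(-1/40580) + 3772/(-4 + 6241 + 19856) = 43243/40580 + 3772/26093 = 1281407359/1058853940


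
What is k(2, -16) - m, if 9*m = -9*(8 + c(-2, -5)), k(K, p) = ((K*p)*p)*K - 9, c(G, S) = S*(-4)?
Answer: 1043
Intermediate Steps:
c(G, S) = -4*S
k(K, p) = -9 + K²*p² (k(K, p) = (K*p²)*K - 9 = K²*p² - 9 = -9 + K²*p²)
m = -28 (m = (-9*(8 - 4*(-5)))/9 = (-9*(8 + 20))/9 = (-9*28)/9 = (⅑)*(-252) = -28)
k(2, -16) - m = (-9 + 2²*(-16)²) - 1*(-28) = (-9 + 4*256) + 28 = (-9 + 1024) + 28 = 1015 + 28 = 1043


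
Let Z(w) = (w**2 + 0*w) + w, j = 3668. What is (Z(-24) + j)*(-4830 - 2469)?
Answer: -30801780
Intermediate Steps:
Z(w) = w + w**2 (Z(w) = (w**2 + 0) + w = w**2 + w = w + w**2)
(Z(-24) + j)*(-4830 - 2469) = (-24*(1 - 24) + 3668)*(-4830 - 2469) = (-24*(-23) + 3668)*(-7299) = (552 + 3668)*(-7299) = 4220*(-7299) = -30801780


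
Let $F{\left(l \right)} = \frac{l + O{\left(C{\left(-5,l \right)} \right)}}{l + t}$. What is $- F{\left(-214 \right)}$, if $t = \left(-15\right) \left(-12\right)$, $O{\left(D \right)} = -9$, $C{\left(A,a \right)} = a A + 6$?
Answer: $- \frac{223}{34} \approx -6.5588$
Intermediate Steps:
$C{\left(A,a \right)} = 6 + A a$ ($C{\left(A,a \right)} = A a + 6 = 6 + A a$)
$t = 180$
$F{\left(l \right)} = \frac{-9 + l}{180 + l}$ ($F{\left(l \right)} = \frac{l - 9}{l + 180} = \frac{-9 + l}{180 + l}$)
$- F{\left(-214 \right)} = - \frac{-9 - 214}{180 - 214} = - \frac{-223}{-34} = - \frac{\left(-1\right) \left(-223\right)}{34} = \left(-1\right) \frac{223}{34} = - \frac{223}{34}$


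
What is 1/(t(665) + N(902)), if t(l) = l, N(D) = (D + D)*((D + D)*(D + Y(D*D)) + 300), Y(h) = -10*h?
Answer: -1/26475122727543 ≈ -3.7771e-14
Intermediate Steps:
N(D) = 2*D*(300 + 2*D*(D - 10*D²)) (N(D) = (D + D)*((D + D)*(D - 10*D*D) + 300) = (2*D)*((2*D)*(D - 10*D²) + 300) = (2*D)*(2*D*(D - 10*D²) + 300) = (2*D)*(300 + 2*D*(D - 10*D²)) = 2*D*(300 + 2*D*(D - 10*D²)))
1/(t(665) + N(902)) = 1/(665 + 4*902*(150 + 902² - 10*902³)) = 1/(665 + 4*902*(150 + 813604 - 10*733870808)) = 1/(665 + 4*902*(150 + 813604 - 7338708080)) = 1/(665 + 4*902*(-7337894326)) = 1/(665 - 26475122728208) = 1/(-26475122727543) = -1/26475122727543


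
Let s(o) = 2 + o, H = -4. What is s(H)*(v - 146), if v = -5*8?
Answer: 372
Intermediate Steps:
v = -40
s(H)*(v - 146) = (2 - 4)*(-40 - 146) = -2*(-186) = 372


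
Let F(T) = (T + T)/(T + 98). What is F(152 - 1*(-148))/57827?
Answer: 300/11507573 ≈ 2.6070e-5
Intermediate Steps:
F(T) = 2*T/(98 + T) (F(T) = (2*T)/(98 + T) = 2*T/(98 + T))
F(152 - 1*(-148))/57827 = (2*(152 - 1*(-148))/(98 + (152 - 1*(-148))))/57827 = (2*(152 + 148)/(98 + (152 + 148)))*(1/57827) = (2*300/(98 + 300))*(1/57827) = (2*300/398)*(1/57827) = (2*300*(1/398))*(1/57827) = (300/199)*(1/57827) = 300/11507573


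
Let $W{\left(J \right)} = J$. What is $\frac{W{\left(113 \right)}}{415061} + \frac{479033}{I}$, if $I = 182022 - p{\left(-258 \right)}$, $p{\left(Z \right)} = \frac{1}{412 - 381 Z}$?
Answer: $\frac{19628333904896177}{7457563532773759} \approx 2.632$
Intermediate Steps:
$I = \frac{17967391619}{98710}$ ($I = 182022 - - \frac{1}{-412 + 381 \left(-258\right)} = 182022 - - \frac{1}{-412 - 98298} = 182022 - - \frac{1}{-98710} = 182022 - \left(-1\right) \left(- \frac{1}{98710}\right) = 182022 - \frac{1}{98710} = \frac{17967391619}{98710} \approx 1.8202 \cdot 10^{5}$)
$\frac{W{\left(113 \right)}}{415061} + \frac{479033}{I} = \frac{113}{415061} + \frac{479033}{\frac{17967391619}{98710}} = 113 \cdot \frac{1}{415061} + 479033 \cdot \frac{98710}{17967391619} = \frac{113}{415061} + \frac{47285347430}{17967391619} = \frac{19628333904896177}{7457563532773759}$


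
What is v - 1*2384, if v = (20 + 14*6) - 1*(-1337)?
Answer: -943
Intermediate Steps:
v = 1441 (v = (20 + 84) + 1337 = 104 + 1337 = 1441)
v - 1*2384 = 1441 - 1*2384 = 1441 - 2384 = -943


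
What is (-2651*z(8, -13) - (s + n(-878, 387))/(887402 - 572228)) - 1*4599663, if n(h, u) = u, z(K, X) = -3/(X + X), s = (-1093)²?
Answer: -18847293247585/4097262 ≈ -4.6000e+6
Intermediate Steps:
s = 1194649
z(K, X) = -3/(2*X) (z(K, X) = -3*1/(2*X) = -3/(2*X))
(-2651*z(8, -13) - (s + n(-878, 387))/(887402 - 572228)) - 1*4599663 = (-(-7953)/(2*(-13)) - (1194649 + 387)/(887402 - 572228)) - 1*4599663 = (-(-7953)*(-1)/(2*13) - 1195036/315174) - 4599663 = (-2651*3/26 - 1195036/315174) - 4599663 = (-7953/26 - 1*597518/157587) - 4599663 = (-7953/26 - 597518/157587) - 4599663 = -1268824879/4097262 - 4599663 = -18847293247585/4097262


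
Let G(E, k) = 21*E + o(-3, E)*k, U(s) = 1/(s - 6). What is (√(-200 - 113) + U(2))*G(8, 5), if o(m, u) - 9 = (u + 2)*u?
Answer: -613/4 + 613*I*√313 ≈ -153.25 + 10845.0*I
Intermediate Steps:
U(s) = 1/(-6 + s)
o(m, u) = 9 + u*(2 + u) (o(m, u) = 9 + (u + 2)*u = 9 + (2 + u)*u = 9 + u*(2 + u))
G(E, k) = 21*E + k*(9 + E² + 2*E) (G(E, k) = 21*E + (9 + E² + 2*E)*k = 21*E + k*(9 + E² + 2*E))
(√(-200 - 113) + U(2))*G(8, 5) = (√(-200 - 113) + 1/(-6 + 2))*(21*8 + 5*(9 + 8² + 2*8)) = (√(-313) + 1/(-4))*(168 + 5*(9 + 64 + 16)) = (I*√313 - ¼)*(168 + 5*89) = (-¼ + I*√313)*(168 + 445) = (-¼ + I*√313)*613 = -613/4 + 613*I*√313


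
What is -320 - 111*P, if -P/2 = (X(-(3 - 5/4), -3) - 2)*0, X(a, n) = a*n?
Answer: -320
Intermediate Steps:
P = 0 (P = -2*(-(3 - 5/4)*(-3) - 2)*0 = -2*(-1*7/4*(-3) - 2)*0 = -2*(-7/4*(-3) - 2)*0 = -2*(21/4 - 2)*0 = -13*0/2 = -2*0 = 0)
-320 - 111*P = -320 - 111*0 = -320 + 0 = -320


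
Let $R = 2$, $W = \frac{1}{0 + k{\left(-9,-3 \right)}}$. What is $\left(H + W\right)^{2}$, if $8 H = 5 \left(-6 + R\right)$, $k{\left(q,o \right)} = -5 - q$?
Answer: $\frac{81}{16} \approx 5.0625$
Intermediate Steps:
$W = \frac{1}{4}$ ($W = \frac{1}{0 - -4} = \frac{1}{0 + \left(-5 + 9\right)} = \frac{1}{0 + 4} = \frac{1}{4} \approx 0.25$)
$H = - \frac{5}{2}$ ($H = \frac{5 \left(-6 + 2\right)}{8} = \frac{5 \left(-4\right)}{8} = \frac{1}{8} \left(-20\right) = - \frac{5}{2} \approx -2.5$)
$\left(H + W\right)^{2} = \left(- \frac{5}{2} + \frac{1}{4}\right)^{2} = \left(- \frac{9}{4}\right)^{2} = \frac{81}{16}$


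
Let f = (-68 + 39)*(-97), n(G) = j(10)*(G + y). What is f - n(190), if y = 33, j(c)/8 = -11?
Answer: 22437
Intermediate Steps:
j(c) = -88 (j(c) = 8*(-11) = -88)
n(G) = -2904 - 88*G (n(G) = -88*(G + 33) = -88*(33 + G) = -2904 - 88*G)
f = 2813 (f = -29*(-97) = 2813)
f - n(190) = 2813 - (-2904 - 88*190) = 2813 - (-2904 - 16720) = 2813 - 1*(-19624) = 2813 + 19624 = 22437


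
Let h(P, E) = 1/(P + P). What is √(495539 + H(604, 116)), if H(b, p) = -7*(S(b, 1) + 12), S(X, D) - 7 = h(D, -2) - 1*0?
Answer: √1981610/2 ≈ 703.85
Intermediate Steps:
h(P, E) = 1/(2*P)
S(X, D) = 7 + 1/(2*D) (S(X, D) = 7 + (1/(2*D) - 1*0) = 7 + (1/(2*D) + 0) = 7 + 1/(2*D))
H(b, p) = -273/2 (H(b, p) = -7*((7 + (½)/1) + 12) = -7*((7 + (½)*1) + 12) = -7*((7 + ½) + 12) = -7*(15/2 + 12) = -7*39/2 = -273/2)
√(495539 + H(604, 116)) = √(495539 - 273/2) = √(990805/2) = √1981610/2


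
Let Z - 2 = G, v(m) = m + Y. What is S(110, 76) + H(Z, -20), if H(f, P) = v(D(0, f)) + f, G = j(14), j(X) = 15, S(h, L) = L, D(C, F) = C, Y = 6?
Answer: 99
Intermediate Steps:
v(m) = 6 + m (v(m) = m + 6 = 6 + m)
G = 15
Z = 17 (Z = 2 + 15 = 17)
H(f, P) = 6 + f (H(f, P) = (6 + 0) + f = 6 + f)
S(110, 76) + H(Z, -20) = 76 + (6 + 17) = 76 + 23 = 99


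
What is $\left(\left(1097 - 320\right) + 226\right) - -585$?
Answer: $1588$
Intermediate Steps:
$\left(\left(1097 - 320\right) + 226\right) - -585 = \left(777 + 226\right) + 585 = 1003 + 585 = 1588$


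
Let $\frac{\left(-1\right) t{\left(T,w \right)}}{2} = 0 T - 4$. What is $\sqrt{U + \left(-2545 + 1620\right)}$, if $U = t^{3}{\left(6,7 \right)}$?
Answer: $i \sqrt{413} \approx 20.322 i$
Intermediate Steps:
$t{\left(T,w \right)} = 8$ ($t{\left(T,w \right)} = - 2 \left(0 T - 4\right) = - 2 \left(0 - 4\right) = \left(-2\right) \left(-4\right) = 8$)
$U = 512$ ($U = 8^{3} = 512$)
$\sqrt{U + \left(-2545 + 1620\right)} = \sqrt{512 + \left(-2545 + 1620\right)} = \sqrt{512 - 925} = \sqrt{-413} = i \sqrt{413}$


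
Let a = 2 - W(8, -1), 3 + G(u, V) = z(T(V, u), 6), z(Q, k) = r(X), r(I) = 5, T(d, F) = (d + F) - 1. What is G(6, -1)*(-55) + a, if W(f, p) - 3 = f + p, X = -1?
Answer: -118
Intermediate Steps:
T(d, F) = -1 + F + d (T(d, F) = (F + d) - 1 = -1 + F + d)
W(f, p) = 3 + f + p (W(f, p) = 3 + (f + p) = 3 + f + p)
z(Q, k) = 5
G(u, V) = 2 (G(u, V) = -3 + 5 = 2)
a = -8 (a = 2 - (3 + 8 - 1) = 2 - 1*10 = 2 - 10 = -8)
G(6, -1)*(-55) + a = 2*(-55) - 8 = -110 - 8 = -118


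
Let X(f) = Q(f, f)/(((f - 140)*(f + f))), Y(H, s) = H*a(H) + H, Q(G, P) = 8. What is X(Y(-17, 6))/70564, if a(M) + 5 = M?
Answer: 1/1366630629 ≈ 7.3173e-10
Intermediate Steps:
a(M) = -5 + M
Y(H, s) = H + H*(-5 + H) (Y(H, s) = H*(-5 + H) + H = H + H*(-5 + H))
X(f) = 4/(f*(-140 + f)) (X(f) = 8/(((f - 140)*(f + f))) = 8/(((-140 + f)*(2*f))) = 8/((2*f*(-140 + f))) = 8*(1/(2*f*(-140 + f))) = 4/(f*(-140 + f)))
X(Y(-17, 6))/70564 = (4/(((-17*(-4 - 17)))*(-140 - 17*(-4 - 17))))/70564 = (4/(((-17*(-21)))*(-140 - 17*(-21))))*(1/70564) = (4/(357*(-140 + 357)))*(1/70564) = (4*(1/357)/217)*(1/70564) = (4*(1/357)*(1/217))*(1/70564) = (4/77469)*(1/70564) = 1/1366630629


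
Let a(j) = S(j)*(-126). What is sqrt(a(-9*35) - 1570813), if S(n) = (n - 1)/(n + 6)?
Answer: I*sqrt(16666122133)/103 ≈ 1253.4*I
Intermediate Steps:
S(n) = (-1 + n)/(6 + n)
a(j) = -126*(-1 + j)/(6 + j) (a(j) = ((-1 + j)/(6 + j))*(-126) = -126*(-1 + j)/(6 + j))
sqrt(a(-9*35) - 1570813) = sqrt(126*(1 - (-9)*35)/(6 - 9*35) - 1570813) = sqrt(126*(1 - 1*(-315))/(6 - 315) - 1570813) = sqrt(126*(1 + 315)/(-309) - 1570813) = sqrt(126*(-1/309)*316 - 1570813) = sqrt(-13272/103 - 1570813) = sqrt(-161807011/103) = I*sqrt(16666122133)/103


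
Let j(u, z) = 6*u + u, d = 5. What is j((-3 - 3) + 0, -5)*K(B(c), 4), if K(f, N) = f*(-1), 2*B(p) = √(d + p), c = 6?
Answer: 21*√11 ≈ 69.649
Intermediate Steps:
B(p) = √(5 + p)/2
j(u, z) = 7*u
K(f, N) = -f
j((-3 - 3) + 0, -5)*K(B(c), 4) = (7*((-3 - 3) + 0))*(-√(5 + 6)/2) = (7*(-6 + 0))*(-√11/2) = (7*(-6))*(-√11/2) = -(-21)*√11 = 21*√11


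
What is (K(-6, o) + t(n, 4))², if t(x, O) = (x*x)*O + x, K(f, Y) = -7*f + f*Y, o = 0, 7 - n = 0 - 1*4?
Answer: 288369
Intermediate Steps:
n = 11 (n = 7 - (0 - 1*4) = 7 - (0 - 4) = 7 - 1*(-4) = 7 + 4 = 11)
K(f, Y) = -7*f + Y*f
t(x, O) = x + O*x² (t(x, O) = x²*O + x = O*x² + x = x + O*x²)
(K(-6, o) + t(n, 4))² = (-6*(-7 + 0) + 11*(1 + 4*11))² = (-6*(-7) + 11*(1 + 44))² = (42 + 11*45)² = (42 + 495)² = 537² = 288369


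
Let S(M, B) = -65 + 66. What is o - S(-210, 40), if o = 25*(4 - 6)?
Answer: -51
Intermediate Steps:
S(M, B) = 1
o = -50 (o = 25*(-2) = -50)
o - S(-210, 40) = -50 - 1*1 = -50 - 1 = -51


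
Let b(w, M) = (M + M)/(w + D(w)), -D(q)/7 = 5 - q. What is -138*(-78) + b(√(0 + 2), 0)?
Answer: 10764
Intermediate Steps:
D(q) = -35 + 7*q (D(q) = -7*(5 - q) = -35 + 7*q)
b(w, M) = 2*M/(-35 + 8*w) (b(w, M) = (M + M)/(w + (-35 + 7*w)) = (2*M)/(-35 + 8*w) = 2*M/(-35 + 8*w))
-138*(-78) + b(√(0 + 2), 0) = -138*(-78) + 2*0/(-35 + 8*√(0 + 2)) = 10764 + 2*0/(-35 + 8*√2) = 10764 + 0 = 10764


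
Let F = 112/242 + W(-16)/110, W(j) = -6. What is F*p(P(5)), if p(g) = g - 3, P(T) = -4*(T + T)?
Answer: -10621/605 ≈ -17.555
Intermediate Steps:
P(T) = -8*T
p(g) = -3 + g
F = 247/605 (F = 112/242 - 6/110 = 112*(1/242) - 6*1/110 = 56/121 - 3/55 = 247/605 ≈ 0.40826)
F*p(P(5)) = 247*(-3 - 8*5)/605 = 247*(-3 - 40)/605 = (247/605)*(-43) = -10621/605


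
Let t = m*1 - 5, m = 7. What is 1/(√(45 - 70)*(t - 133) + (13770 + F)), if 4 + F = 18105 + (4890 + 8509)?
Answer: 9054/409960385 + 131*I/409960385 ≈ 2.2085e-5 + 3.1954e-7*I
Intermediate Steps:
t = 2 (t = 7*1 - 5 = 7 - 5 = 2)
F = 31500 (F = -4 + (18105 + (4890 + 8509)) = -4 + (18105 + 13399) = -4 + 31504 = 31500)
1/(√(45 - 70)*(t - 133) + (13770 + F)) = 1/(√(45 - 70)*(2 - 133) + (13770 + 31500)) = 1/(√(-25)*(-131) + 45270) = 1/((5*I)*(-131) + 45270) = 1/(-655*I + 45270) = 1/(45270 - 655*I) = (45270 + 655*I)/2049801925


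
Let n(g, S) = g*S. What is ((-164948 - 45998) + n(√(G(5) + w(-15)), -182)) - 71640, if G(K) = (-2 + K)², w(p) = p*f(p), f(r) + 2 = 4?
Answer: -282586 - 182*I*√21 ≈ -2.8259e+5 - 834.03*I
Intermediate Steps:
f(r) = 2 (f(r) = -2 + 4 = 2)
w(p) = 2*p (w(p) = p*2 = 2*p)
n(g, S) = S*g
((-164948 - 45998) + n(√(G(5) + w(-15)), -182)) - 71640 = ((-164948 - 45998) - 182*√((-2 + 5)² + 2*(-15))) - 71640 = (-210946 - 182*√(3² - 30)) - 71640 = (-210946 - 182*√(9 - 30)) - 71640 = (-210946 - 182*I*√21) - 71640 = -282586 - 182*I*√21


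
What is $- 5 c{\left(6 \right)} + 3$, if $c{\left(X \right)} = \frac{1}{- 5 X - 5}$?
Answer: $\frac{22}{7} \approx 3.1429$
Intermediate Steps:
$c{\left(X \right)} = \frac{1}{-5 - 5 X}$
$- 5 c{\left(6 \right)} + 3 = - 5 \left(- \frac{1}{5 + 5 \cdot 6}\right) + 3 = - 5 \left(- \frac{1}{5 + 30}\right) + 3 = - 5 \left(- \frac{1}{35}\right) + 3 = - 5 \left(\left(-1\right) \frac{1}{35}\right) + 3 = \left(-5\right) \left(- \frac{1}{35}\right) + 3 = \frac{1}{7} + 3 = \frac{22}{7}$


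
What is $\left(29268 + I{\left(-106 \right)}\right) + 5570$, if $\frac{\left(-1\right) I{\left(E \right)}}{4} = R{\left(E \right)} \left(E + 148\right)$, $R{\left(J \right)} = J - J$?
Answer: $34838$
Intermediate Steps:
$R{\left(J \right)} = 0$
$I{\left(E \right)} = 0$ ($I{\left(E \right)} = - 4 \cdot 0 \left(E + 148\right) = - 4 \cdot 0 \left(148 + E\right) = \left(-4\right) 0 = 0$)
$\left(29268 + I{\left(-106 \right)}\right) + 5570 = \left(29268 + 0\right) + 5570 = 29268 + 5570 = 34838$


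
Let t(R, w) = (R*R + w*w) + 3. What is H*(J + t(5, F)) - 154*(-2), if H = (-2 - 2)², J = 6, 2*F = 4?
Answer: 916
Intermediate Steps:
F = 2 (F = (½)*4 = 2)
t(R, w) = 3 + R² + w² (t(R, w) = (R² + w²) + 3 = 3 + R² + w²)
H = 16 (H = (-4)² = 16)
H*(J + t(5, F)) - 154*(-2) = 16*(6 + (3 + 5² + 2²)) - 154*(-2) = 16*(6 + (3 + 25 + 4)) + 308 = 16*(6 + 32) + 308 = 16*38 + 308 = 608 + 308 = 916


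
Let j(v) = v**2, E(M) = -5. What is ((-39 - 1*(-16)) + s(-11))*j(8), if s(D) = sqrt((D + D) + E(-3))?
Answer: -1472 + 192*I*sqrt(3) ≈ -1472.0 + 332.55*I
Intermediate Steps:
s(D) = sqrt(-5 + 2*D) (s(D) = sqrt((D + D) - 5) = sqrt(2*D - 5) = sqrt(-5 + 2*D))
((-39 - 1*(-16)) + s(-11))*j(8) = ((-39 - 1*(-16)) + sqrt(-5 + 2*(-11)))*8**2 = ((-39 + 16) + sqrt(-5 - 22))*64 = (-23 + sqrt(-27))*64 = (-23 + 3*I*sqrt(3))*64 = -1472 + 192*I*sqrt(3)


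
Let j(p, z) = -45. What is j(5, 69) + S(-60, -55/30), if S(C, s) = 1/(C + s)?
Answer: -16701/371 ≈ -45.016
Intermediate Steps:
j(5, 69) + S(-60, -55/30) = -45 + 1/(-60 - 55/30) = -45 + 1/(-60 - 55*1/30) = -45 + 1/(-60 - 11/6) = -45 + 1/(-371/6) = -45 - 6/371 = -16701/371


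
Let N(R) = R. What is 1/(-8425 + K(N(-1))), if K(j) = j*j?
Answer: -1/8424 ≈ -0.00011871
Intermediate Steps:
K(j) = j²
1/(-8425 + K(N(-1))) = 1/(-8425 + (-1)²) = 1/(-8425 + 1) = 1/(-8424) = -1/8424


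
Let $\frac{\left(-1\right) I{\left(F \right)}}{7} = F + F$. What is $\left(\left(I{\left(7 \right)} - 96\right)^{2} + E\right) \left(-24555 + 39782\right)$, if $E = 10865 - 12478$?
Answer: $548522221$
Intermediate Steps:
$I{\left(F \right)} = - 14 F$ ($I{\left(F \right)} = - 7 \left(F + F\right) = - 7 \cdot 2 F = - 14 F$)
$E = -1613$ ($E = 10865 - 12478 = -1613$)
$\left(\left(I{\left(7 \right)} - 96\right)^{2} + E\right) \left(-24555 + 39782\right) = \left(\left(\left(-14\right) 7 - 96\right)^{2} - 1613\right) \left(-24555 + 39782\right) = \left(\left(-98 - 96\right)^{2} - 1613\right) 15227 = \left(\left(-194\right)^{2} - 1613\right) 15227 = \left(37636 - 1613\right) 15227 = 36023 \cdot 15227 = 548522221$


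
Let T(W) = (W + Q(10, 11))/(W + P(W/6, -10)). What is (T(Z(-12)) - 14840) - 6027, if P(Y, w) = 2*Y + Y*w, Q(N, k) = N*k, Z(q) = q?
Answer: -41685/2 ≈ -20843.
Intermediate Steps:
T(W) = -3*(110 + W)/W (T(W) = (W + 10*11)/(W + (W/6)*(2 - 10)) = (W + 110)/(W + (W*(⅙))*(-8)) = (110 + W)/(W + (W/6)*(-8)) = (110 + W)/(W - 4*W/3) = (110 + W)/((-W/3)) = (110 + W)*(-3/W) = -3*(110 + W)/W)
(T(Z(-12)) - 14840) - 6027 = ((-3 - 330/(-12)) - 14840) - 6027 = ((-3 - 330*(-1/12)) - 14840) - 6027 = ((-3 + 55/2) - 14840) - 6027 = (49/2 - 14840) - 6027 = -29631/2 - 6027 = -41685/2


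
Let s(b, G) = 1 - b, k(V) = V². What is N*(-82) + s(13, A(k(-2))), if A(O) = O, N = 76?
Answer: -6244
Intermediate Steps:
N*(-82) + s(13, A(k(-2))) = 76*(-82) + (1 - 1*13) = -6232 + (1 - 13) = -6232 - 12 = -6244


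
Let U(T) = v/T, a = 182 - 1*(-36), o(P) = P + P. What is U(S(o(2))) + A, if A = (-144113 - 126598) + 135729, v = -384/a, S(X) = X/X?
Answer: -14713230/109 ≈ -1.3498e+5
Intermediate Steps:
o(P) = 2*P
a = 218 (a = 182 + 36 = 218)
S(X) = 1
v = -192/109 (v = -384/218 = -384*1/218 = -192/109 ≈ -1.7615)
U(T) = -192/(109*T)
A = -134982 (A = -270711 + 135729 = -134982)
U(S(o(2))) + A = -192/109/1 - 134982 = -192/109*1 - 134982 = -192/109 - 134982 = -14713230/109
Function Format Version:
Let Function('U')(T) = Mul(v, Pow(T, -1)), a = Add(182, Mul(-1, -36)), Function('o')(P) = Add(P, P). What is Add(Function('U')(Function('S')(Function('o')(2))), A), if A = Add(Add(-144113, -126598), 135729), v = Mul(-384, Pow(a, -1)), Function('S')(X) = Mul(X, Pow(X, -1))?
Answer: Rational(-14713230, 109) ≈ -1.3498e+5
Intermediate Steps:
Function('o')(P) = Mul(2, P)
a = 218 (a = Add(182, 36) = 218)
Function('S')(X) = 1
v = Rational(-192, 109) (v = Mul(-384, Pow(218, -1)) = Mul(-384, Rational(1, 218)) = Rational(-192, 109) ≈ -1.7615)
Function('U')(T) = Mul(Rational(-192, 109), Pow(T, -1))
A = -134982 (A = Add(-270711, 135729) = -134982)
Add(Function('U')(Function('S')(Function('o')(2))), A) = Add(Mul(Rational(-192, 109), Pow(1, -1)), -134982) = Add(Mul(Rational(-192, 109), 1), -134982) = Add(Rational(-192, 109), -134982) = Rational(-14713230, 109)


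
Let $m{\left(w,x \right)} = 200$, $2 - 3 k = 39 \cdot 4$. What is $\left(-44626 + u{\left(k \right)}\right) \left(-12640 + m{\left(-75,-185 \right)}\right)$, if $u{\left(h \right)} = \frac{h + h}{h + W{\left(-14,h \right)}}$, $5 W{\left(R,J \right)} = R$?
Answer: $\frac{16098591560}{29} \approx 5.5512 \cdot 10^{8}$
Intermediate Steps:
$k = - \frac{154}{3}$ ($k = \frac{2}{3} - \frac{39 \cdot 4}{3} = \frac{2}{3} - 52 = - \frac{154}{3} \approx -51.333$)
$W{\left(R,J \right)} = \frac{R}{5}$
$u{\left(h \right)} = \frac{2 h}{- \frac{14}{5} + h}$ ($u{\left(h \right)} = \frac{h + h}{h + \frac{1}{5} \left(-14\right)} = \frac{2 h}{h - \frac{14}{5}} = \frac{2 h}{- \frac{14}{5} + h}$)
$\left(-44626 + u{\left(k \right)}\right) \left(-12640 + m{\left(-75,-185 \right)}\right) = \left(-44626 + 10 \left(- \frac{154}{3}\right) \frac{1}{-14 + 5 \left(- \frac{154}{3}\right)}\right) \left(-12640 + 200\right) = \left(-44626 + 10 \left(- \frac{154}{3}\right) \frac{1}{-14 - \frac{770}{3}}\right) \left(-12440\right) = \left(-44626 + 10 \left(- \frac{154}{3}\right) \frac{1}{- \frac{812}{3}}\right) \left(-12440\right) = \left(-44626 + 10 \left(- \frac{154}{3}\right) \left(- \frac{3}{812}\right)\right) \left(-12440\right) = \left(-44626 + \frac{55}{29}\right) \left(-12440\right) = \left(- \frac{1294099}{29}\right) \left(-12440\right) = \frac{16098591560}{29}$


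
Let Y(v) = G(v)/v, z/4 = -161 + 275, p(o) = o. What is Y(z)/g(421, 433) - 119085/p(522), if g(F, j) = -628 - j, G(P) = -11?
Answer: -1066948567/4676888 ≈ -228.13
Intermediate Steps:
z = 456 (z = 4*(-161 + 275) = 4*114 = 456)
Y(v) = -11/v
Y(z)/g(421, 433) - 119085/p(522) = (-11/456)/(-628 - 1*433) - 119085/522 = (-11*1/456)/(-628 - 433) - 119085*1/522 = -11/456/(-1061) - 39695/174 = -11/456*(-1/1061) - 39695/174 = 11/483816 - 39695/174 = -1066948567/4676888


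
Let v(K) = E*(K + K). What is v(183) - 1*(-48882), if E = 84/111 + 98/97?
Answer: 177758670/3589 ≈ 49529.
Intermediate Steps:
E = 6342/3589 (E = 84*(1/111) + 98*(1/97) = 28/37 + 98/97 = 6342/3589 ≈ 1.7671)
v(K) = 12684*K/3589 (v(K) = 6342*(K + K)/3589 = 6342*(2*K)/3589 = 12684*K/3589)
v(183) - 1*(-48882) = (12684/3589)*183 - 1*(-48882) = 2321172/3589 + 48882 = 177758670/3589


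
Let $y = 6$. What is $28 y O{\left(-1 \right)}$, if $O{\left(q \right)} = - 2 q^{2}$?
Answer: $-336$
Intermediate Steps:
$28 y O{\left(-1 \right)} = 28 \cdot 6 \left(- 2 \left(-1\right)^{2}\right) = 168 \left(\left(-2\right) 1\right) = 168 \left(-2\right) = -336$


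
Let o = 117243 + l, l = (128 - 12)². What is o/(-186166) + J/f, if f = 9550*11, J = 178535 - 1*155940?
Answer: -476175459/977836915 ≈ -0.48697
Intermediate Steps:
l = 13456 (l = 116² = 13456)
o = 130699 (o = 117243 + 13456 = 130699)
J = 22595 (J = 178535 - 155940 = 22595)
f = 105050
o/(-186166) + J/f = 130699/(-186166) + 22595/105050 = 130699*(-1/186166) + 22595*(1/105050) = -130699/186166 + 4519/21010 = -476175459/977836915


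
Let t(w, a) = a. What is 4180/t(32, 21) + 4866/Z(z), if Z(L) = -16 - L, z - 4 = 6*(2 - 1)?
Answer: 3247/273 ≈ 11.894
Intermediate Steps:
z = 10 (z = 4 + 6*(2 - 1) = 4 + 6*1 = 4 + 6 = 10)
4180/t(32, 21) + 4866/Z(z) = 4180/21 + 4866/(-16 - 1*10) = 4180*(1/21) + 4866/(-16 - 10) = 4180/21 + 4866/(-26) = 4180/21 + 4866*(-1/26) = 4180/21 - 2433/13 = 3247/273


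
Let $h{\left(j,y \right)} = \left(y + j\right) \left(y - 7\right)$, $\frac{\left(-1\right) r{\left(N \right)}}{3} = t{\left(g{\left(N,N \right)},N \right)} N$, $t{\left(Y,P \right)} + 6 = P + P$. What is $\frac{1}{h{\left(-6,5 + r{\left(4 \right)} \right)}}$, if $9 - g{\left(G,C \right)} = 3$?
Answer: $\frac{1}{650} \approx 0.0015385$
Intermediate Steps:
$g{\left(G,C \right)} = 6$ ($g{\left(G,C \right)} = 9 - 3 = 6$)
$t{\left(Y,P \right)} = -6 + 2 P$ ($t{\left(Y,P \right)} = -6 + \left(P + P\right) = -6 + 2 P$)
$r{\left(N \right)} = - 3 N \left(-6 + 2 N\right)$ ($r{\left(N \right)} = - 3 \left(-6 + 2 N\right) N = - 3 N \left(-6 + 2 N\right)$)
$h{\left(j,y \right)} = \left(-7 + y\right) \left(j + y\right)$ ($h{\left(j,y \right)} = \left(j + y\right) \left(-7 + y\right) = \left(-7 + y\right) \left(j + y\right)$)
$\frac{1}{h{\left(-6,5 + r{\left(4 \right)} \right)}} = \frac{1}{\left(5 + 6 \cdot 4 \left(3 - 4\right)\right)^{2} - -42 - 7 \left(5 + 6 \cdot 4 \left(3 - 4\right)\right) - 6 \left(5 + 6 \cdot 4 \left(3 - 4\right)\right)} = \frac{1}{\left(5 + 6 \cdot 4 \left(3 - 4\right)\right)^{2} + 42 - 7 \left(5 + 6 \cdot 4 \left(3 - 4\right)\right) - 6 \left(5 + 6 \cdot 4 \left(3 - 4\right)\right)} = \frac{1}{\left(5 + 6 \cdot 4 \left(-1\right)\right)^{2} + 42 - 7 \left(5 + 6 \cdot 4 \left(-1\right)\right) - 6 \left(5 + 6 \cdot 4 \left(-1\right)\right)} = \frac{1}{\left(5 - 24\right)^{2} + 42 - 7 \left(5 - 24\right) - 6 \left(5 - 24\right)} = \frac{1}{\left(-19\right)^{2} + 42 - -133 - -114} = \frac{1}{361 + 42 + 133 + 114} = \frac{1}{650}$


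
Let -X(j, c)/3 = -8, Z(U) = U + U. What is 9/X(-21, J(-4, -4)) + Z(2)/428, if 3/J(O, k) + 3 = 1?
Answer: 329/856 ≈ 0.38435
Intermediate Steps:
J(O, k) = -3/2 (J(O, k) = 3/(-3 + 1) = 3/(-2) = 3*(-½) = -3/2)
Z(U) = 2*U
X(j, c) = 24 (X(j, c) = -3*(-8) = 24)
9/X(-21, J(-4, -4)) + Z(2)/428 = 9/24 + (2*2)/428 = 9*(1/24) + 4*(1/428) = 3/8 + 1/107 = 329/856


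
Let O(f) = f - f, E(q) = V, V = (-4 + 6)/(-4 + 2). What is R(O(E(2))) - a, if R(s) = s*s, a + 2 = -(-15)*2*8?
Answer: -238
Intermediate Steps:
V = -1 (V = 2/(-2) = 2*(-½) = -1)
E(q) = -1
O(f) = 0
a = 238 (a = -2 - (-15)*2*8 = -2 - 5*(-6)*8 = -2 + 30*8 = -2 + 240 = 238)
R(s) = s²
R(O(E(2))) - a = 0² - 1*238 = 0 - 238 = -238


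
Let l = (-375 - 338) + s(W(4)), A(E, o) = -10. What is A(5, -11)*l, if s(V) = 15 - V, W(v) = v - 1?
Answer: 7010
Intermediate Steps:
W(v) = -1 + v
l = -701 (l = (-375 - 338) + (15 - (-1 + 4)) = -713 + (15 - 1*3) = -713 + (15 - 3) = -713 + 12 = -701)
A(5, -11)*l = -10*(-701) = 7010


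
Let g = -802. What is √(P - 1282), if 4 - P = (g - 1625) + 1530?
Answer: I*√381 ≈ 19.519*I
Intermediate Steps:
P = 901 (P = 4 - ((-802 - 1625) + 1530) = 4 - (-2427 + 1530) = 4 - 1*(-897) = 4 + 897 = 901)
√(P - 1282) = √(901 - 1282) = √(-381) = I*√381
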